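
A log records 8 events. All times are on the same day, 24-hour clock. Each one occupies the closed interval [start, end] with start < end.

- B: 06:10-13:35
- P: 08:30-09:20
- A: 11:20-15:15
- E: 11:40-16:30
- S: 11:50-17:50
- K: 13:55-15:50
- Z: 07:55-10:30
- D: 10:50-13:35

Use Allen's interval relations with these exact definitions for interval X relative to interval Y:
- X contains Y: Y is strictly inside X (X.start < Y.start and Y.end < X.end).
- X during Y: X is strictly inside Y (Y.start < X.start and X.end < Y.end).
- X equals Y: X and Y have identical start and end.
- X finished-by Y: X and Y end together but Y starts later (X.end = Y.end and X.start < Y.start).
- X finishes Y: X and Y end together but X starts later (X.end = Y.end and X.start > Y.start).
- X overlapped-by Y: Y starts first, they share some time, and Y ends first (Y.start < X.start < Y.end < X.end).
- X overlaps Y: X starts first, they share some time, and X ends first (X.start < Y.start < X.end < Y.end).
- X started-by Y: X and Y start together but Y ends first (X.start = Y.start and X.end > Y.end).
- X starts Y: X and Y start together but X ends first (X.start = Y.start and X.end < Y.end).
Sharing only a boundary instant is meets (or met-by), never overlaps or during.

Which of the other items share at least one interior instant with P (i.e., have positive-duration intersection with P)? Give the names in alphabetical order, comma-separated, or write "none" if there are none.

B, Z

Target P = [08:30, 09:20].
A [11:20, 15:15] → after → no.
B [06:10, 13:35] → contains → yes.
D [10:50, 13:35] → after → no.
E [11:40, 16:30] → after → no.
K [13:55, 15:50] → after → no.
S [11:50, 17:50] → after → no.
Z [07:55, 10:30] → contains → yes.
Result: B, Z.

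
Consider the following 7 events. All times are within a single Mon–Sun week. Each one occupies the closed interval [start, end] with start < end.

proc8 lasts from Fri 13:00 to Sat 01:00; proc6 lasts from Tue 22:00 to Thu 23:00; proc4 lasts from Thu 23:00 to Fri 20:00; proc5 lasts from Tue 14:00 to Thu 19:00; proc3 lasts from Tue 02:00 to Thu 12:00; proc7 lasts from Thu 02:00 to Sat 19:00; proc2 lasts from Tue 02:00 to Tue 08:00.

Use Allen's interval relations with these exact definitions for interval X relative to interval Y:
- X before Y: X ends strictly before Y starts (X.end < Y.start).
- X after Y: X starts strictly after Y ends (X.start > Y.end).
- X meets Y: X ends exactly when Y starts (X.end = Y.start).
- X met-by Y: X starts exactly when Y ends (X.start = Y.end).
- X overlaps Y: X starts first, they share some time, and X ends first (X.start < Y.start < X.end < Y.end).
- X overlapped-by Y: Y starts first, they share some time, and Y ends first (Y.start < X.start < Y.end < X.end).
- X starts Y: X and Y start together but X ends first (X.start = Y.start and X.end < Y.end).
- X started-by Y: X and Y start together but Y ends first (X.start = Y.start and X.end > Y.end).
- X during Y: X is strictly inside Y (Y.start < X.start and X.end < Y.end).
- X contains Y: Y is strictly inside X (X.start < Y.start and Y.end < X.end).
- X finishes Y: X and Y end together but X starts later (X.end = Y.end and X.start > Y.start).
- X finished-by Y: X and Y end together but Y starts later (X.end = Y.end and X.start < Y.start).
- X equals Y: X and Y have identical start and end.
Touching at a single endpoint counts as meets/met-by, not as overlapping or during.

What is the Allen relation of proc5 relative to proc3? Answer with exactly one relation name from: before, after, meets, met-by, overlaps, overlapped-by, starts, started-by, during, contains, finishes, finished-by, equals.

overlapped-by

proc5 = [Tue 14:00, Thu 19:00]; proc3 = [Tue 02:00, Thu 12:00].
Compare endpoints: proc5.start > proc3.start, proc5.start < proc3.end, proc5.end > proc3.start, proc5.end > proc3.end.
That pattern is 'overlapped-by'.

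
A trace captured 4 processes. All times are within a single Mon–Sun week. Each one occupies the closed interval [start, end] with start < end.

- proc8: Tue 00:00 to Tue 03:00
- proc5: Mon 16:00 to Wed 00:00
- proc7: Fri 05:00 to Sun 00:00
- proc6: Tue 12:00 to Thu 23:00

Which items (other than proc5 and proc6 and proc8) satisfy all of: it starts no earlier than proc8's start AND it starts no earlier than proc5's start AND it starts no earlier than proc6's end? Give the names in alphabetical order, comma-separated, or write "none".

proc7

Conditions: its start is no earlier than proc8's start (X.start >= Tue 00:00) AND its start is no earlier than proc5's start (X.start >= Mon 16:00) AND its start is no earlier than proc6's end (X.start >= Thu 23:00).
proc7: start Fri 05:00 >= Tue 00:00? ✓; start Fri 05:00 >= Mon 16:00? ✓; start Fri 05:00 >= Thu 23:00? ✓ → yes.
Result: proc7.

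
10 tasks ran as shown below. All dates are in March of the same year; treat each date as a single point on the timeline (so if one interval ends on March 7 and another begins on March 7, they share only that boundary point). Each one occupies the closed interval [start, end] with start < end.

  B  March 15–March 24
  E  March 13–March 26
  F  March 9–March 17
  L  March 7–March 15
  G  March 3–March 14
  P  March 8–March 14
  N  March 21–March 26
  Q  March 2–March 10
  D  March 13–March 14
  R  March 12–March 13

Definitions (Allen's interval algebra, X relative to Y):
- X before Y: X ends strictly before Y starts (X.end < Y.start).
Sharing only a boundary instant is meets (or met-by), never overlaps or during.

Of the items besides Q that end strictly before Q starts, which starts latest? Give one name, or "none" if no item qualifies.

none

Target Q = [March 2, March 10].
B [March 15, March 24] → after → excluded.
D [March 13, March 14] → after → excluded.
E [March 13, March 26] → after → excluded.
F [March 9, March 17] → overlapped-by → excluded.
G [March 3, March 14] → overlapped-by → excluded.
L [March 7, March 15] → overlapped-by → excluded.
N [March 21, March 26] → after → excluded.
P [March 8, March 14] → overlapped-by → excluded.
R [March 12, March 13] → after → excluded.
No candidates → none.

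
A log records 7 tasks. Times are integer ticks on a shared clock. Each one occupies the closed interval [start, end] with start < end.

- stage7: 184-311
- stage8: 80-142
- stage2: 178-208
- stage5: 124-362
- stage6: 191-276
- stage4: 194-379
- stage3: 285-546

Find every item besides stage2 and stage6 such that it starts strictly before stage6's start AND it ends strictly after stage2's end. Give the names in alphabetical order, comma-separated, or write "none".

Conditions: its start is strictly before stage6's start (X.start < 191) AND its end is strictly after stage2's end (X.end > 208).
stage3: start 285 < 191? ✗; end 546 > 208? ✓ → no.
stage4: start 194 < 191? ✗; end 379 > 208? ✓ → no.
stage5: start 124 < 191? ✓; end 362 > 208? ✓ → yes.
stage7: start 184 < 191? ✓; end 311 > 208? ✓ → yes.
stage8: start 80 < 191? ✓; end 142 > 208? ✗ → no.
Result: stage5, stage7.

stage5, stage7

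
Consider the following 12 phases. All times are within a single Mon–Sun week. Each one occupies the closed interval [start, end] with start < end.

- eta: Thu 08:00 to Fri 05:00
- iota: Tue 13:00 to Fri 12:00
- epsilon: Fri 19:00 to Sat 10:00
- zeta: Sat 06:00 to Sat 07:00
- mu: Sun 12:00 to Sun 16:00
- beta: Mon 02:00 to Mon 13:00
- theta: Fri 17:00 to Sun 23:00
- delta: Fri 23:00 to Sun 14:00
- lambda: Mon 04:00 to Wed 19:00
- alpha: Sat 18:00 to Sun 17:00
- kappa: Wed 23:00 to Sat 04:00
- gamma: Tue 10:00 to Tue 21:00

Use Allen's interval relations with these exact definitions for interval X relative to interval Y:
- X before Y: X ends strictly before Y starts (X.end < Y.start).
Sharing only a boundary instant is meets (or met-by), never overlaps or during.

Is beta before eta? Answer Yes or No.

Yes

beta = [Mon 02:00, Mon 13:00], eta = [Thu 08:00, Fri 05:00].
Actual relation of beta to eta: before.
Asked whether 'before' holds → Yes.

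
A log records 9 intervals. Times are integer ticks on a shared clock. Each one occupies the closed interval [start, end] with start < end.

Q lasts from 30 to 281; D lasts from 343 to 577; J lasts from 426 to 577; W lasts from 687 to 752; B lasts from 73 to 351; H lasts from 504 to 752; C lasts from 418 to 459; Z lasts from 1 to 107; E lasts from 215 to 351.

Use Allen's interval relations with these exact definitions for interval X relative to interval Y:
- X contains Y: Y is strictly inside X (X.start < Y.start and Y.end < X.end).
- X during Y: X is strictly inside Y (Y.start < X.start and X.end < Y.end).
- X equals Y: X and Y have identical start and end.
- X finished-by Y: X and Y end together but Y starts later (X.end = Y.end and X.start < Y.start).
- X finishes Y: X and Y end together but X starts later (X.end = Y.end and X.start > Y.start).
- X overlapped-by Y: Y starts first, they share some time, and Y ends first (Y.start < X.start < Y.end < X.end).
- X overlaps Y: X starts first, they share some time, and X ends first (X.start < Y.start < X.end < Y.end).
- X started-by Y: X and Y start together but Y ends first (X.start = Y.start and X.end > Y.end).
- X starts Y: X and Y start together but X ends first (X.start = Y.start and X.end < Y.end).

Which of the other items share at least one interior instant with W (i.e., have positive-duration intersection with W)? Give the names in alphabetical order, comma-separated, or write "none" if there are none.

H

Target W = [687, 752].
B [73, 351] → before → no.
C [418, 459] → before → no.
D [343, 577] → before → no.
E [215, 351] → before → no.
H [504, 752] → finished-by → yes.
J [426, 577] → before → no.
Q [30, 281] → before → no.
Z [1, 107] → before → no.
Result: H.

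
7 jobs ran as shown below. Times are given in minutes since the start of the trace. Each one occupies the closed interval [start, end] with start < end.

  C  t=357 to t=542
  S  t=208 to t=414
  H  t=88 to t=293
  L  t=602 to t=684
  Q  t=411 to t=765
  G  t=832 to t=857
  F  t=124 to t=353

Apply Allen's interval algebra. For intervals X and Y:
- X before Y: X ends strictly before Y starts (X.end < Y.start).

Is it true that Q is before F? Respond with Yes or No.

Q = [t=411, t=765], F = [t=124, t=353].
Actual relation of Q to F: after.
Asked whether 'before' holds → No.

No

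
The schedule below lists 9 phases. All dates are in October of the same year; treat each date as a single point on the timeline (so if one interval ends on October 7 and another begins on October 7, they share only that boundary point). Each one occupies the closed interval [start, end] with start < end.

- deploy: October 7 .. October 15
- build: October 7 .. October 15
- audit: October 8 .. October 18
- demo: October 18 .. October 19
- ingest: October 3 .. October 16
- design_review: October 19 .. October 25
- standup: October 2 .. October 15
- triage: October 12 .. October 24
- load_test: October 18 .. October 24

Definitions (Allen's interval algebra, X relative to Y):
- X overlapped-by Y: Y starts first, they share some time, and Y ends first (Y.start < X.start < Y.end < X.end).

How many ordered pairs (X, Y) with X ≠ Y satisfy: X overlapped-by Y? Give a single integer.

12

Checking all 72 ordered pairs for relation 'overlapped-by'; matching pairs in alphabetical order:
(audit, build): audit overlapped-by build ✓
(audit, deploy): audit overlapped-by deploy ✓
(audit, ingest): audit overlapped-by ingest ✓
(audit, standup): audit overlapped-by standup ✓
(design_review, load_test): design_review overlapped-by load_test ✓
(design_review, triage): design_review overlapped-by triage ✓
(ingest, standup): ingest overlapped-by standup ✓
(triage, audit): triage overlapped-by audit ✓
(triage, build): triage overlapped-by build ✓
(triage, deploy): triage overlapped-by deploy ✓
(triage, ingest): triage overlapped-by ingest ✓
(triage, standup): triage overlapped-by standup ✓
Count: 12.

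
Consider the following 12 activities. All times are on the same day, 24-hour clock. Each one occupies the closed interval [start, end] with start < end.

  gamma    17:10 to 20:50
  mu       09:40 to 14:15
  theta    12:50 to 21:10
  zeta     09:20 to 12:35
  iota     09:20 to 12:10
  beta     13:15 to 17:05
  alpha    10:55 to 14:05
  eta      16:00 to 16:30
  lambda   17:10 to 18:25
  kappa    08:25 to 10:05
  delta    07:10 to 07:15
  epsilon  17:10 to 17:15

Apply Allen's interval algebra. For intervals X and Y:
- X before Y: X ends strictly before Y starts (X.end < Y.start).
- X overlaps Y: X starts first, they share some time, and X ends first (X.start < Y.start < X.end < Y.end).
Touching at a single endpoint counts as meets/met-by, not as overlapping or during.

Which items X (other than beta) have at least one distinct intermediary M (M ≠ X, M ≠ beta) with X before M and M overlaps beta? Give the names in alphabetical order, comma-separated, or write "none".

Target beta = [13:15, 17:05].
Intermediaries M with M overlaps beta: alpha, mu.
Via alpha — items with X before alpha: delta, kappa.
Via mu — items with X before mu: delta.
Union: delta, kappa.

delta, kappa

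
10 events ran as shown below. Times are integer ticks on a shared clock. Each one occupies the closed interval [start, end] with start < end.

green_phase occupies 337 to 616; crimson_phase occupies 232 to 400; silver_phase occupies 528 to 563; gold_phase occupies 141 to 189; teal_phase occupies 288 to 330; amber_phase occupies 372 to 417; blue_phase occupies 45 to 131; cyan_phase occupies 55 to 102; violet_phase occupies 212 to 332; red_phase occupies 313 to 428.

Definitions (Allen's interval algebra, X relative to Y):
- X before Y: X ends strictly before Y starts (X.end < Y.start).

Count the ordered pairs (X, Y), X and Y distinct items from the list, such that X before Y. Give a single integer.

Checking all 90 ordered pairs for relation 'before'; matching pairs in alphabetical order:
(amber_phase, silver_phase): amber_phase before silver_phase ✓
(blue_phase, amber_phase): blue_phase before amber_phase ✓
(blue_phase, crimson_phase): blue_phase before crimson_phase ✓
(blue_phase, gold_phase): blue_phase before gold_phase ✓
(blue_phase, green_phase): blue_phase before green_phase ✓
(blue_phase, red_phase): blue_phase before red_phase ✓
(blue_phase, silver_phase): blue_phase before silver_phase ✓
(blue_phase, teal_phase): blue_phase before teal_phase ✓
(blue_phase, violet_phase): blue_phase before violet_phase ✓
(crimson_phase, silver_phase): crimson_phase before silver_phase ✓
(cyan_phase, amber_phase): cyan_phase before amber_phase ✓
(cyan_phase, crimson_phase): cyan_phase before crimson_phase ✓
(cyan_phase, gold_phase): cyan_phase before gold_phase ✓
(cyan_phase, green_phase): cyan_phase before green_phase ✓
(cyan_phase, red_phase): cyan_phase before red_phase ✓
(cyan_phase, silver_phase): cyan_phase before silver_phase ✓
(cyan_phase, teal_phase): cyan_phase before teal_phase ✓
(cyan_phase, violet_phase): cyan_phase before violet_phase ✓
(gold_phase, amber_phase): gold_phase before amber_phase ✓
(gold_phase, crimson_phase): gold_phase before crimson_phase ✓
(gold_phase, green_phase): gold_phase before green_phase ✓
(gold_phase, red_phase): gold_phase before red_phase ✓
(gold_phase, silver_phase): gold_phase before silver_phase ✓
(gold_phase, teal_phase): gold_phase before teal_phase ✓
... plus 8 further pairs not listed.
Count: 32.

32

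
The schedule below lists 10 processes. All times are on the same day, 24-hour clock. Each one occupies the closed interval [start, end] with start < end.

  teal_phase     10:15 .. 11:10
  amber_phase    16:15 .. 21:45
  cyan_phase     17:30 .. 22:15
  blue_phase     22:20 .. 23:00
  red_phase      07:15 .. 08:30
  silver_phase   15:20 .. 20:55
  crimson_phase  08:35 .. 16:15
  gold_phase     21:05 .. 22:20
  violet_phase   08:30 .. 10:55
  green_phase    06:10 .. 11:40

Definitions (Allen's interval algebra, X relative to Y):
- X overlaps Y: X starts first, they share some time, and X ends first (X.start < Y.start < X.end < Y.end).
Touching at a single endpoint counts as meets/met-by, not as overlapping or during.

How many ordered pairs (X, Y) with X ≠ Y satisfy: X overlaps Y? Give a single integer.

9

Checking all 90 ordered pairs for relation 'overlaps'; matching pairs in alphabetical order:
(amber_phase, cyan_phase): amber_phase overlaps cyan_phase ✓
(amber_phase, gold_phase): amber_phase overlaps gold_phase ✓
(crimson_phase, silver_phase): crimson_phase overlaps silver_phase ✓
(cyan_phase, gold_phase): cyan_phase overlaps gold_phase ✓
(green_phase, crimson_phase): green_phase overlaps crimson_phase ✓
(silver_phase, amber_phase): silver_phase overlaps amber_phase ✓
(silver_phase, cyan_phase): silver_phase overlaps cyan_phase ✓
(violet_phase, crimson_phase): violet_phase overlaps crimson_phase ✓
(violet_phase, teal_phase): violet_phase overlaps teal_phase ✓
Count: 9.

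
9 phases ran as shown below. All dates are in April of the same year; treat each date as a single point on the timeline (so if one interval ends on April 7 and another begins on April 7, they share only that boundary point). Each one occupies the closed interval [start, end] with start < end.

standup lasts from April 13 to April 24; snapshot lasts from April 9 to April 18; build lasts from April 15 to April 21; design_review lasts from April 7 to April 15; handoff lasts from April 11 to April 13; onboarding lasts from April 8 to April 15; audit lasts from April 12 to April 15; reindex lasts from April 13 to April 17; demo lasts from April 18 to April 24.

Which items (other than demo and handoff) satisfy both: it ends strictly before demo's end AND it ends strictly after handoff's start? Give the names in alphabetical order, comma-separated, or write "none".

audit, build, design_review, onboarding, reindex, snapshot

Conditions: its end is strictly before demo's end (X.end < April 24) AND its end is strictly after handoff's start (X.end > April 11).
audit: end April 15 < April 24? ✓; end April 15 > April 11? ✓ → yes.
build: end April 21 < April 24? ✓; end April 21 > April 11? ✓ → yes.
design_review: end April 15 < April 24? ✓; end April 15 > April 11? ✓ → yes.
onboarding: end April 15 < April 24? ✓; end April 15 > April 11? ✓ → yes.
reindex: end April 17 < April 24? ✓; end April 17 > April 11? ✓ → yes.
snapshot: end April 18 < April 24? ✓; end April 18 > April 11? ✓ → yes.
standup: end April 24 < April 24? ✗; end April 24 > April 11? ✓ → no.
Result: audit, build, design_review, onboarding, reindex, snapshot.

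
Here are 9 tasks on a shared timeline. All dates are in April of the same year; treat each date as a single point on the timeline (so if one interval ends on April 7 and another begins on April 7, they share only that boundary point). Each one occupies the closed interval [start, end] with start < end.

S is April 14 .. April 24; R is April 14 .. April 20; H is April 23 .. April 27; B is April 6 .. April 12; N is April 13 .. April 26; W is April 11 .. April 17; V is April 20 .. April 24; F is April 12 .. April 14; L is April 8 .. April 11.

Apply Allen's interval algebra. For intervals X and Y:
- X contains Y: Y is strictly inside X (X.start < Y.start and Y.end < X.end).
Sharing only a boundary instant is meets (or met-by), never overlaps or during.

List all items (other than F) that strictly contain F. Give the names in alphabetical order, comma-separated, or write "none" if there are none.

W

Target F = [April 12, April 14].
B [April 6, April 12] → meets → no.
H [April 23, April 27] → after → no.
L [April 8, April 11] → before → no.
N [April 13, April 26] → overlapped-by → no.
R [April 14, April 20] → met-by → no.
S [April 14, April 24] → met-by → no.
V [April 20, April 24] → after → no.
W [April 11, April 17] → contains → yes.
Result: W.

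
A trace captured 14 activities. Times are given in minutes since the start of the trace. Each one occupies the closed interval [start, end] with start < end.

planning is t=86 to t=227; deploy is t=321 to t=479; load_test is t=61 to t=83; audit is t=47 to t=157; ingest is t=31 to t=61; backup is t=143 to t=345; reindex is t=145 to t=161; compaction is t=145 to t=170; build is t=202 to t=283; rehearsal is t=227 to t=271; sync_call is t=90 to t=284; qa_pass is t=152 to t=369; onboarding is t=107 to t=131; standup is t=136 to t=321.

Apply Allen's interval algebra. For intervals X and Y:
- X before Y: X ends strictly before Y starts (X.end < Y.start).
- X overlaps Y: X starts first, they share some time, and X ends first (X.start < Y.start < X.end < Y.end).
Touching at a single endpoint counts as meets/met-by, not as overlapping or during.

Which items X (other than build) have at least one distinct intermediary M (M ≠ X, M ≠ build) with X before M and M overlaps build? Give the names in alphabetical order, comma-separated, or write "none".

Target build = [t=202, t=283].
Intermediaries M with M overlaps build: planning.
Via planning — items with X before planning: ingest, load_test.
Union: ingest, load_test.

ingest, load_test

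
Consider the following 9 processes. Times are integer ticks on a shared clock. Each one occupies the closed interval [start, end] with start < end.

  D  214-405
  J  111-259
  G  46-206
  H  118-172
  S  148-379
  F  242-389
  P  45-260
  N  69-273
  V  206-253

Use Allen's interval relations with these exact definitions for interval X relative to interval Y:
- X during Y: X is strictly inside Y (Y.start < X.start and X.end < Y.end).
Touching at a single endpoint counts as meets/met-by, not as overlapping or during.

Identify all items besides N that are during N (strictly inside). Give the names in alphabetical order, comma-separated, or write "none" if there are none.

H, J, V

Target N = [69, 273].
D [214, 405] → overlapped-by → no.
F [242, 389] → overlapped-by → no.
G [46, 206] → overlaps → no.
H [118, 172] → during → yes.
J [111, 259] → during → yes.
P [45, 260] → overlaps → no.
S [148, 379] → overlapped-by → no.
V [206, 253] → during → yes.
Result: H, J, V.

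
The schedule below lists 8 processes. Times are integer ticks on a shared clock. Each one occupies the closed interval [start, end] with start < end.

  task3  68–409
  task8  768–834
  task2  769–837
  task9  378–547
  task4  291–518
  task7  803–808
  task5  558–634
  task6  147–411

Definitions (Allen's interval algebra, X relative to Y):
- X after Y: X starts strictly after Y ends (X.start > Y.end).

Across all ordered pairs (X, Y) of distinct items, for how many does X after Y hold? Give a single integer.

19

Checking all 56 ordered pairs for relation 'after'; matching pairs in alphabetical order:
(task2, task3): task2 after task3 ✓
(task2, task4): task2 after task4 ✓
(task2, task5): task2 after task5 ✓
(task2, task6): task2 after task6 ✓
(task2, task9): task2 after task9 ✓
(task5, task3): task5 after task3 ✓
(task5, task4): task5 after task4 ✓
(task5, task6): task5 after task6 ✓
(task5, task9): task5 after task9 ✓
(task7, task3): task7 after task3 ✓
(task7, task4): task7 after task4 ✓
(task7, task5): task7 after task5 ✓
(task7, task6): task7 after task6 ✓
(task7, task9): task7 after task9 ✓
(task8, task3): task8 after task3 ✓
(task8, task4): task8 after task4 ✓
(task8, task5): task8 after task5 ✓
(task8, task6): task8 after task6 ✓
(task8, task9): task8 after task9 ✓
Count: 19.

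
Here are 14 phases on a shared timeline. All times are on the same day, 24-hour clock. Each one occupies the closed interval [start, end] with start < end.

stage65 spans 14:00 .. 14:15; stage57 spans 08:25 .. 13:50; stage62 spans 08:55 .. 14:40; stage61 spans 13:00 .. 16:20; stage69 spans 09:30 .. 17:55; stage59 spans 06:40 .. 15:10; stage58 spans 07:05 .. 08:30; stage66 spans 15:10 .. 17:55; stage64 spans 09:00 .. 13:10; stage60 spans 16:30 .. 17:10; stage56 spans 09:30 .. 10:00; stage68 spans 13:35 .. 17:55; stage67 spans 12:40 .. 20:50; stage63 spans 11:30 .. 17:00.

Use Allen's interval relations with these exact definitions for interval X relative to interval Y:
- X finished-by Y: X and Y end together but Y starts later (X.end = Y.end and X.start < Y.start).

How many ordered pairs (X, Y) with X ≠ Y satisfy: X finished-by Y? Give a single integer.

Checking all 182 ordered pairs for relation 'finished-by'; matching pairs in alphabetical order:
(stage68, stage66): stage68 finished-by stage66 ✓
(stage69, stage66): stage69 finished-by stage66 ✓
(stage69, stage68): stage69 finished-by stage68 ✓
Count: 3.

3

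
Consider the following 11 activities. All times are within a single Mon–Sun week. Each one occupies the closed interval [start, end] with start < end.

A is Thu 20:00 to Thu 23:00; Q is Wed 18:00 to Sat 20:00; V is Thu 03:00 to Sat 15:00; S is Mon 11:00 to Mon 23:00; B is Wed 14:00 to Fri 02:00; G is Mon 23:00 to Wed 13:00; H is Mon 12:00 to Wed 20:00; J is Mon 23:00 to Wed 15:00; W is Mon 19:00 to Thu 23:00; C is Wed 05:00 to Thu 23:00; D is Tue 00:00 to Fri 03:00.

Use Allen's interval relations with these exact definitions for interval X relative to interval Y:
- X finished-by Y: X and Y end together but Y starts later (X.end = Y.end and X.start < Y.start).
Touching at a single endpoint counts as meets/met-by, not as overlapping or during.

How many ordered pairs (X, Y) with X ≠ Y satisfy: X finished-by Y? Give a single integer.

Checking all 110 ordered pairs for relation 'finished-by'; matching pairs in alphabetical order:
(C, A): C finished-by A ✓
(W, A): W finished-by A ✓
(W, C): W finished-by C ✓
Count: 3.

3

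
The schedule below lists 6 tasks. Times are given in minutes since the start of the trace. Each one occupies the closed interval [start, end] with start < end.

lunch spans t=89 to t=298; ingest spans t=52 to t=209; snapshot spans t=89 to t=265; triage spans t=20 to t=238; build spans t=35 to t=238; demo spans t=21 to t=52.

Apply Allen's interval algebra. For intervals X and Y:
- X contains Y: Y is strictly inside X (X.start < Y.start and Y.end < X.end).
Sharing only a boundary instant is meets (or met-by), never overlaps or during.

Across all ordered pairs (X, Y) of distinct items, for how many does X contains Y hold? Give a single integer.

Checking all 30 ordered pairs for relation 'contains'; matching pairs in alphabetical order:
(build, ingest): build contains ingest ✓
(triage, demo): triage contains demo ✓
(triage, ingest): triage contains ingest ✓
Count: 3.

3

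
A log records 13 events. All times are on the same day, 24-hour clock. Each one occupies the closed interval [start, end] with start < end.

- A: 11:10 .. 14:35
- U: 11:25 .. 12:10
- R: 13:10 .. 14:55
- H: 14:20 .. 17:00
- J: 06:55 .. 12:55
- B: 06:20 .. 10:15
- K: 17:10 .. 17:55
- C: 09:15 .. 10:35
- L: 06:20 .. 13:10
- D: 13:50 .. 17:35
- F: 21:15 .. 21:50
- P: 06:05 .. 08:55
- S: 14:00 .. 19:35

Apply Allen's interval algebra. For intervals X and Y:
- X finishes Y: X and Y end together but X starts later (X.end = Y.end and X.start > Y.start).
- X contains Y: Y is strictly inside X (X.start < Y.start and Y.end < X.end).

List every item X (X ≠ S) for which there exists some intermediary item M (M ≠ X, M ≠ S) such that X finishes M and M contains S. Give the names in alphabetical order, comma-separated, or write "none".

Target S = [14:00, 19:35].
Intermediaries M with M contains S: none.
Union: none.

none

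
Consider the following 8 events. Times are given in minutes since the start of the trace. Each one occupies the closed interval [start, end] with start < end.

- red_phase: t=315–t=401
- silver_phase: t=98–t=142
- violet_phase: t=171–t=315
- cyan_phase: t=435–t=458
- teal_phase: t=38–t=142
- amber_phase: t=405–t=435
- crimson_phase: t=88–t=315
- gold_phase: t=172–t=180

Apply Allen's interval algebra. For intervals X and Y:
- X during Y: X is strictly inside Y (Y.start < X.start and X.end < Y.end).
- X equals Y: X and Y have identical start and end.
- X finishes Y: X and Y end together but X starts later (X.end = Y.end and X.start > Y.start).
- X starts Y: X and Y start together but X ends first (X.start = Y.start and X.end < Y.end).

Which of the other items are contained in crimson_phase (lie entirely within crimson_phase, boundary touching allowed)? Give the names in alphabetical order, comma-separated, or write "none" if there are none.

gold_phase, silver_phase, violet_phase

Target crimson_phase = [t=88, t=315].
amber_phase [t=405, t=435] → after → no.
cyan_phase [t=435, t=458] → after → no.
gold_phase [t=172, t=180] → during → yes.
red_phase [t=315, t=401] → met-by → no.
silver_phase [t=98, t=142] → during → yes.
teal_phase [t=38, t=142] → overlaps → no.
violet_phase [t=171, t=315] → finishes → yes.
Result: gold_phase, silver_phase, violet_phase.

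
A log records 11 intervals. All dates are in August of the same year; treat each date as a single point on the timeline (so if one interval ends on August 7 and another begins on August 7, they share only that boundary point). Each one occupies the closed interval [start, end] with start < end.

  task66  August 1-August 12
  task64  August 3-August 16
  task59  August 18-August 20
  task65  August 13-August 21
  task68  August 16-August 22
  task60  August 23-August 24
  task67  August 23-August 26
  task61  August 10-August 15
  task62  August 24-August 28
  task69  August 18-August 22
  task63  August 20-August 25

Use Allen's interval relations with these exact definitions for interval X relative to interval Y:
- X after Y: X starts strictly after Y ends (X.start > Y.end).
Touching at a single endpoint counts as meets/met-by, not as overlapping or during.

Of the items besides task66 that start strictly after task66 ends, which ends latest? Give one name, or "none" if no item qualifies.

task62

Target task66 = [August 1, August 12].
task59 [August 18, August 20] → after → candidate.
task60 [August 23, August 24] → after → candidate.
task61 [August 10, August 15] → overlapped-by → excluded.
task62 [August 24, August 28] → after → candidate.
task63 [August 20, August 25] → after → candidate.
task64 [August 3, August 16] → overlapped-by → excluded.
task65 [August 13, August 21] → after → candidate.
task67 [August 23, August 26] → after → candidate.
task68 [August 16, August 22] → after → candidate.
task69 [August 18, August 22] → after → candidate.
Among candidates, latest end is August 28 → task62.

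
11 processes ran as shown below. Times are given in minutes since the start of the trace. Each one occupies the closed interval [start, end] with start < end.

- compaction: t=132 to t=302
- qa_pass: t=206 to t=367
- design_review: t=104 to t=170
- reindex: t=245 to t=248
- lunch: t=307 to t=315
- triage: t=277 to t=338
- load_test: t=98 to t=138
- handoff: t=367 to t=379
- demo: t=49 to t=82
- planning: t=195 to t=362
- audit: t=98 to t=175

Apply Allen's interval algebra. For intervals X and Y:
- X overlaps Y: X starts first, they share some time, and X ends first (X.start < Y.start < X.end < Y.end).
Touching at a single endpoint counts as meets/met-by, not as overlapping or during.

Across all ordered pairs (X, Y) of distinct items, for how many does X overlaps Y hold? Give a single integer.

8

Checking all 110 ordered pairs for relation 'overlaps'; matching pairs in alphabetical order:
(audit, compaction): audit overlaps compaction ✓
(compaction, planning): compaction overlaps planning ✓
(compaction, qa_pass): compaction overlaps qa_pass ✓
(compaction, triage): compaction overlaps triage ✓
(design_review, compaction): design_review overlaps compaction ✓
(load_test, compaction): load_test overlaps compaction ✓
(load_test, design_review): load_test overlaps design_review ✓
(planning, qa_pass): planning overlaps qa_pass ✓
Count: 8.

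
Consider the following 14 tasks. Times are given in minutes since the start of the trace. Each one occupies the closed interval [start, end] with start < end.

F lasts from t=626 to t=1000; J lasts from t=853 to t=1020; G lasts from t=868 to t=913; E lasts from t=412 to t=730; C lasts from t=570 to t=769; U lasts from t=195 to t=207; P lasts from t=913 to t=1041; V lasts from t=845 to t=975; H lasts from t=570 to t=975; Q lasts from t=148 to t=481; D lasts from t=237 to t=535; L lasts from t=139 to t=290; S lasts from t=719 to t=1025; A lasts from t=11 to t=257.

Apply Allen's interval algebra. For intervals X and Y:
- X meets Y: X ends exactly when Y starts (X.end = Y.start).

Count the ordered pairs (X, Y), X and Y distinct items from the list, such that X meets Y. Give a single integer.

Checking all 182 ordered pairs for relation 'meets'; matching pairs in alphabetical order:
(G, P): G meets P ✓
Count: 1.

1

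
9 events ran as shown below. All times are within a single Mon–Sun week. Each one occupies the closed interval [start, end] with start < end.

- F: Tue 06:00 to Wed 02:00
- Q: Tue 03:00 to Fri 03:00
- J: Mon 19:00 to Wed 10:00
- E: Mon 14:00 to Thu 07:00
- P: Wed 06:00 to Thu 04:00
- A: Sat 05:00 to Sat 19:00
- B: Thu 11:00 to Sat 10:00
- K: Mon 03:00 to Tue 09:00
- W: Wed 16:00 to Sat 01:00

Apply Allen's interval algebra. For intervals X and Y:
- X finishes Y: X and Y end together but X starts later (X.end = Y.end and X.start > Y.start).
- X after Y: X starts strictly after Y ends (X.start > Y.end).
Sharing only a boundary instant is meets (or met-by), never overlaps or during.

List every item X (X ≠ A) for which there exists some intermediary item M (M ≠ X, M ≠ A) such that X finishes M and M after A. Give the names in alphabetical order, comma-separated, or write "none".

none

Target A = [Sat 05:00, Sat 19:00].
Intermediaries M with M after A: none.
Union: none.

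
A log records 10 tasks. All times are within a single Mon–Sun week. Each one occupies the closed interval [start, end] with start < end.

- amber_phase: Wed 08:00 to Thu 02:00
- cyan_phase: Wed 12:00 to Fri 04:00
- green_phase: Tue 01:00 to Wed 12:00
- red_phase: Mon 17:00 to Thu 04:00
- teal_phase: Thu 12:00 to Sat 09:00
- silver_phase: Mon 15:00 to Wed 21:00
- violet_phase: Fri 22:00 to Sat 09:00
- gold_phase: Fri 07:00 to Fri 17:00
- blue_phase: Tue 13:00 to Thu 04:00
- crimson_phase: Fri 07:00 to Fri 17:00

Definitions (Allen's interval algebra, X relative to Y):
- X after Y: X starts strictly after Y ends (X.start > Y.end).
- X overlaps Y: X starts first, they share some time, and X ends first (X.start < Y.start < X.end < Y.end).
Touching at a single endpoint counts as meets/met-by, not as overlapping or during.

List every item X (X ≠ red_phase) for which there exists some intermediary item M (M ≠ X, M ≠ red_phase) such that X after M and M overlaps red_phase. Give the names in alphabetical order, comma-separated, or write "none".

Target red_phase = [Mon 17:00, Thu 04:00].
Intermediaries M with M overlaps red_phase: silver_phase.
Via silver_phase — items with X after silver_phase: crimson_phase, gold_phase, teal_phase, violet_phase.
Union: crimson_phase, gold_phase, teal_phase, violet_phase.

crimson_phase, gold_phase, teal_phase, violet_phase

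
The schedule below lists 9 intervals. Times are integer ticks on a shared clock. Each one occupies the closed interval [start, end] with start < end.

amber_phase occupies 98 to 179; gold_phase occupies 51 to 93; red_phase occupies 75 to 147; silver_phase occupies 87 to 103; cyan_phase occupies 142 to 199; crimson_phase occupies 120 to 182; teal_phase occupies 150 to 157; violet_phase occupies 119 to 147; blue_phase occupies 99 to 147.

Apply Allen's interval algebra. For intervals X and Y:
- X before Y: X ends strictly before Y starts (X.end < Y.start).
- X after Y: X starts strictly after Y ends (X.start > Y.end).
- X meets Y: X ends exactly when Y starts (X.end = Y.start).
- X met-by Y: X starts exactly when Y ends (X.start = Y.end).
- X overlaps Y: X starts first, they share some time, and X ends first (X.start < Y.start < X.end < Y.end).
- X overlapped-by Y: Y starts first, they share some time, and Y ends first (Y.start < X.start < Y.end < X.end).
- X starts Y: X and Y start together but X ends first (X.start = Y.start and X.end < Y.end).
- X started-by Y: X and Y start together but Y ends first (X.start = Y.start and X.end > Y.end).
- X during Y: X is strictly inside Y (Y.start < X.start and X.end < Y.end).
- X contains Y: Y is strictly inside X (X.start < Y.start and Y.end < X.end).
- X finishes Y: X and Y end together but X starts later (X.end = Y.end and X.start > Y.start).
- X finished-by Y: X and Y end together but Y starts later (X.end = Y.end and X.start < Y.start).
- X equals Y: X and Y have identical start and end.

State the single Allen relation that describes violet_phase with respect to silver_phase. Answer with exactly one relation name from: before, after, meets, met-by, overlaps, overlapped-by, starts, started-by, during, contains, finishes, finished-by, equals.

violet_phase = [119, 147]; silver_phase = [87, 103].
Compare endpoints: violet_phase.start > silver_phase.start, violet_phase.start > silver_phase.end, violet_phase.end > silver_phase.start, violet_phase.end > silver_phase.end.
That pattern is 'after'.

after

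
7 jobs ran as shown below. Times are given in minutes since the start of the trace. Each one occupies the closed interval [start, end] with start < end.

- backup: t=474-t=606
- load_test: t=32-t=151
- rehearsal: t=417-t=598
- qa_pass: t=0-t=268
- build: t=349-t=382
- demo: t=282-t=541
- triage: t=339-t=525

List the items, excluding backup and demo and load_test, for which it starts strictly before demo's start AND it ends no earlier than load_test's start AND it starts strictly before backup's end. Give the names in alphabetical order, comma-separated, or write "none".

qa_pass

Conditions: its start is strictly before demo's start (X.start < t=282) AND its end is no earlier than load_test's start (X.end >= t=32) AND its start is strictly before backup's end (X.start < t=606).
build: start t=349 < t=282? ✗; end t=382 >= t=32? ✓; start t=349 < t=606? ✓ → no.
qa_pass: start t=0 < t=282? ✓; end t=268 >= t=32? ✓; start t=0 < t=606? ✓ → yes.
rehearsal: start t=417 < t=282? ✗; end t=598 >= t=32? ✓; start t=417 < t=606? ✓ → no.
triage: start t=339 < t=282? ✗; end t=525 >= t=32? ✓; start t=339 < t=606? ✓ → no.
Result: qa_pass.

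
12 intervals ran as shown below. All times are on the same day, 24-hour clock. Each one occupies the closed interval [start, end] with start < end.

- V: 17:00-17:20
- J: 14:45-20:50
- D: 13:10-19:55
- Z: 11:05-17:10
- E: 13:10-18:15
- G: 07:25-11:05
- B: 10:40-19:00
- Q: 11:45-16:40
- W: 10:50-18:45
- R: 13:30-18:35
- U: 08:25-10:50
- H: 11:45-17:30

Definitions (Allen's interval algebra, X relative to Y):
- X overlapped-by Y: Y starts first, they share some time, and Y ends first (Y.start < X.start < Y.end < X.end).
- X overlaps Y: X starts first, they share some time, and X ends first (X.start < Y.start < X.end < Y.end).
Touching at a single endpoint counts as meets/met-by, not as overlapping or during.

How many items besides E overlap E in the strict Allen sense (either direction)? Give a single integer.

Target E = [13:10, 18:15].
B [10:40, 19:00] → contains → no.
D [13:10, 19:55] → started-by → no.
G [07:25, 11:05] → before → no.
H [11:45, 17:30] → overlaps → counts.
J [14:45, 20:50] → overlapped-by → counts.
Q [11:45, 16:40] → overlaps → counts.
R [13:30, 18:35] → overlapped-by → counts.
U [08:25, 10:50] → before → no.
V [17:00, 17:20] → during → no.
W [10:50, 18:45] → contains → no.
Z [11:05, 17:10] → overlaps → counts.
Total: 5.

5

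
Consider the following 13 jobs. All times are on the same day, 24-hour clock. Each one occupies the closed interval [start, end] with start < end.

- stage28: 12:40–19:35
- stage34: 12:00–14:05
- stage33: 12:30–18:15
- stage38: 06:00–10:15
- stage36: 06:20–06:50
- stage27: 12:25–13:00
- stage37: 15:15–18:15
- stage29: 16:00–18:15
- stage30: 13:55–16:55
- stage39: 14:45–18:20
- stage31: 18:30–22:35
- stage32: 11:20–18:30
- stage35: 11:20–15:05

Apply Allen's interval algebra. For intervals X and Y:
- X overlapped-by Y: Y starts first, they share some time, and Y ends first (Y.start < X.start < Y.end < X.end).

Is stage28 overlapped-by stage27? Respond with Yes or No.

stage28 = [12:40, 19:35], stage27 = [12:25, 13:00].
Actual relation of stage28 to stage27: overlapped-by.
Asked whether 'overlapped-by' holds → Yes.

Yes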